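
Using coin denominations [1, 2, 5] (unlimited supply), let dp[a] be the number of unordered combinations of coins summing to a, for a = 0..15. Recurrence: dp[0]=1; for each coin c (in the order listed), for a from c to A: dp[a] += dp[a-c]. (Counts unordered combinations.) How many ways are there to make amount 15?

18

after  coin     0     1     2     3     4     5     6     7     8     9    10    11    12    13    14    15
          1     1     1     1     1     1     1     1     1     1     1     1     1     1     1     1     1
          2     1     1     2     2     3     3     4     4     5     5     6     6     7     7     8     8
          5     1     1     2     2     3     4     5     6     7     8    10    11    13    14    16    18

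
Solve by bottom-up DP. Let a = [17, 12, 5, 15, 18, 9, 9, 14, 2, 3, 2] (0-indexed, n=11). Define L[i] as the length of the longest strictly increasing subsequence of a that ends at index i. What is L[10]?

   i    0    1    2    3    4    5    6    7    8    9   10
a[i]   17   12    5   15   18    9    9   14    2    3    2
L[i]    1    1    1    2    3    2    2    3    1    2    1

1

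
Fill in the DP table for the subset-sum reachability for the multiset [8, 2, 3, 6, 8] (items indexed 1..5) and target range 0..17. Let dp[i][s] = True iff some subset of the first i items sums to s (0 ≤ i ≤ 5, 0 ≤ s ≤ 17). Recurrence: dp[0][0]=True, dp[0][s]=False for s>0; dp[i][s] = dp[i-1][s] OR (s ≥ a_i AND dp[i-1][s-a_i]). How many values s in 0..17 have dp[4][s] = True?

13

i\s   0   1   2   3   4   5   6   7   8   9  10  11  12  13  14  15  16  17
  0   T   F   F   F   F   F   F   F   F   F   F   F   F   F   F   F   F   F
  1   T   F   F   F   F   F   F   F   T   F   F   F   F   F   F   F   F   F
  2   T   F   T   F   F   F   F   F   T   F   T   F   F   F   F   F   F   F
  3   T   F   T   T   F   T   F   F   T   F   T   T   F   T   F   F   F   F
  4   T   F   T   T   F   T   T   F   T   T   T   T   F   T   T   F   T   T
  5   T   F   T   T   F   T   T   F   T   T   T   T   F   T   T   F   T   T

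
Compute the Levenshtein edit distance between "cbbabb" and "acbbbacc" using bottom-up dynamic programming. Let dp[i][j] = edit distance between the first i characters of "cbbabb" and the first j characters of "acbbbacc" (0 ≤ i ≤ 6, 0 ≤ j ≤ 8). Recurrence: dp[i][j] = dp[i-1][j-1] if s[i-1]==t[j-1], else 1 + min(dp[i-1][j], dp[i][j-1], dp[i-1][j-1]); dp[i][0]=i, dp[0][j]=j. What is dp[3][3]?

2

   ''  a  c  b  b  b  a  c  c
''  0  1  2  3  4  5  6  7  8
 c  1  1  1  2  3  4  5  6  7
 b  2  2  2  1  2  3  4  5  6
 b  3  3  3  2  1  2  3  4  5
 a  4  3  4  3  2  2  2  3  4
 b  5  4  4  4  3  2  3  3  4
 b  6  5  5  4  4  3  3  4  4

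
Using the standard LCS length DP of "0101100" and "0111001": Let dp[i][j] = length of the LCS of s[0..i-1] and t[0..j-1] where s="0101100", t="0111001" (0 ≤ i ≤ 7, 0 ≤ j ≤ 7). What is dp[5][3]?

3

   ''  0  1  1  1  0  0  1
''  0  0  0  0  0  0  0  0
 0  0  1  1  1  1  1  1  1
 1  0  1  2  2  2  2  2  2
 0  0  1  2  2  2  3  3  3
 1  0  1  2  3  3  3  3  4
 1  0  1  2  3  4  4  4  4
 0  0  1  2  3  4  5  5  5
 0  0  1  2  3  4  5  6  6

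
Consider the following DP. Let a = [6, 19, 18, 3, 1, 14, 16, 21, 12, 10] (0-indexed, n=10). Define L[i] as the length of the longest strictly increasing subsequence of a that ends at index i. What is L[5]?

2

   i    0    1    2    3    4    5    6    7    8    9
a[i]    6   19   18    3    1   14   16   21   12   10
L[i]    1    2    2    1    1    2    3    4    2    2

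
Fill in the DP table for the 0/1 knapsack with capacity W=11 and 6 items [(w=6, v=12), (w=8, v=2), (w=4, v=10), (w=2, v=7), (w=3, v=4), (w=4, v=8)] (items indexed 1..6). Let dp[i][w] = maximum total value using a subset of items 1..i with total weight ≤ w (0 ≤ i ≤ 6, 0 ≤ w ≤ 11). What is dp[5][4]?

i\w   0   1   2   3   4   5   6   7   8   9  10  11
  0   0   0   0   0   0   0   0   0   0   0   0   0
  1   0   0   0   0   0   0  12  12  12  12  12  12
  2   0   0   0   0   0   0  12  12  12  12  12  12
  3   0   0   0   0  10  10  12  12  12  12  22  22
  4   0   0   7   7  10  10  17  17  19  19  22  22
  5   0   0   7   7  10  11  17  17  19  21  22  23
  6   0   0   7   7  10  11  17  17  19  21  25  25

10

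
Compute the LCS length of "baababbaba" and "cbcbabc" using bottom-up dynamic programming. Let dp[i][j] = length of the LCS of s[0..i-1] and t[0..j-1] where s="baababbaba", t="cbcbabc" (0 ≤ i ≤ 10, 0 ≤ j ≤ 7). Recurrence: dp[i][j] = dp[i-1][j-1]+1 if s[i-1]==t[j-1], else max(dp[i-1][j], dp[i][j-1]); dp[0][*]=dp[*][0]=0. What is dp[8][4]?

   ''  c  b  c  b  a  b  c
''  0  0  0  0  0  0  0  0
 b  0  0  1  1  1  1  1  1
 a  0  0  1  1  1  2  2  2
 a  0  0  1  1  1  2  2  2
 b  0  0  1  1  2  2  3  3
 a  0  0  1  1  2  3  3  3
 b  0  0  1  1  2  3  4  4
 b  0  0  1  1  2  3  4  4
 a  0  0  1  1  2  3  4  4
 b  0  0  1  1  2  3  4  4
 a  0  0  1  1  2  3  4  4

2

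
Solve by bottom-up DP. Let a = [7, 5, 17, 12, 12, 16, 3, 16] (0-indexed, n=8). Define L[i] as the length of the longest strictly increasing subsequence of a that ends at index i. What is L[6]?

1

   i    0    1    2    3    4    5    6    7
a[i]    7    5   17   12   12   16    3   16
L[i]    1    1    2    2    2    3    1    3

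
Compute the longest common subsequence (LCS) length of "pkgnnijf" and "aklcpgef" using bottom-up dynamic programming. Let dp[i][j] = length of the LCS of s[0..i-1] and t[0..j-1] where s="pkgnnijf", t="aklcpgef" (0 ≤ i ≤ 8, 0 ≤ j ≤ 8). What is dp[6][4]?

1

   ''  a  k  l  c  p  g  e  f
''  0  0  0  0  0  0  0  0  0
 p  0  0  0  0  0  1  1  1  1
 k  0  0  1  1  1  1  1  1  1
 g  0  0  1  1  1  1  2  2  2
 n  0  0  1  1  1  1  2  2  2
 n  0  0  1  1  1  1  2  2  2
 i  0  0  1  1  1  1  2  2  2
 j  0  0  1  1  1  1  2  2  2
 f  0  0  1  1  1  1  2  2  3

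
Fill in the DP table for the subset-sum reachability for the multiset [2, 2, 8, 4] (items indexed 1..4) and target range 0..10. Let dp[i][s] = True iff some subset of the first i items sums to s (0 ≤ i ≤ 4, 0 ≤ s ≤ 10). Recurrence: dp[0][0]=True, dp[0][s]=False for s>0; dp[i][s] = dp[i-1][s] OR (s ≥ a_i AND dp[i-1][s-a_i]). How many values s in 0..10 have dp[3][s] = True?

i\s   0   1   2   3   4   5   6   7   8   9  10
  0   T   F   F   F   F   F   F   F   F   F   F
  1   T   F   T   F   F   F   F   F   F   F   F
  2   T   F   T   F   T   F   F   F   F   F   F
  3   T   F   T   F   T   F   F   F   T   F   T
  4   T   F   T   F   T   F   T   F   T   F   T

5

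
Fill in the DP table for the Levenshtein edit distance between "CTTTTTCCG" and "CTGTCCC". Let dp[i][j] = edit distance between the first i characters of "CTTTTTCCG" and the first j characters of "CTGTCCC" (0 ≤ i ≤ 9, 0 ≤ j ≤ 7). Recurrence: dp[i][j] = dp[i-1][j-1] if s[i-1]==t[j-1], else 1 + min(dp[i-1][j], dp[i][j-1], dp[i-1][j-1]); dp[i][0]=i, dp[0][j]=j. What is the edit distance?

   ''  C  T  G  T  C  C  C
''  0  1  2  3  4  5  6  7
 C  1  0  1  2  3  4  5  6
 T  2  1  0  1  2  3  4  5
 T  3  2  1  1  1  2  3  4
 T  4  3  2  2  1  2  3  4
 T  5  4  3  3  2  2  3  4
 T  6  5  4  4  3  3  3  4
 C  7  6  5  5  4  3  3  3
 C  8  7  6  6  5  4  3  3
 G  9  8  7  6  6  5  4  4

4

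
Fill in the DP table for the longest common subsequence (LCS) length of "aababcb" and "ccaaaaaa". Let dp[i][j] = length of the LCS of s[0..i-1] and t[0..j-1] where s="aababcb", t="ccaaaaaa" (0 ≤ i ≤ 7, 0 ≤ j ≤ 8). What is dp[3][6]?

2

   ''  c  c  a  a  a  a  a  a
''  0  0  0  0  0  0  0  0  0
 a  0  0  0  1  1  1  1  1  1
 a  0  0  0  1  2  2  2  2  2
 b  0  0  0  1  2  2  2  2  2
 a  0  0  0  1  2  3  3  3  3
 b  0  0  0  1  2  3  3  3  3
 c  0  1  1  1  2  3  3  3  3
 b  0  1  1  1  2  3  3  3  3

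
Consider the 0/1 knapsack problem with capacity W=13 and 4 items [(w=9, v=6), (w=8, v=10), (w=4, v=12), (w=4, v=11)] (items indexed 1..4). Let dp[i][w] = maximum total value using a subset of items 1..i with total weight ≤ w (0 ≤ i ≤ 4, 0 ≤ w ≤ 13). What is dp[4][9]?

i\w   0   1   2   3   4   5   6   7   8   9  10  11  12  13
  0   0   0   0   0   0   0   0   0   0   0   0   0   0   0
  1   0   0   0   0   0   0   0   0   0   6   6   6   6   6
  2   0   0   0   0   0   0   0   0  10  10  10  10  10  10
  3   0   0   0   0  12  12  12  12  12  12  12  12  22  22
  4   0   0   0   0  12  12  12  12  23  23  23  23  23  23

23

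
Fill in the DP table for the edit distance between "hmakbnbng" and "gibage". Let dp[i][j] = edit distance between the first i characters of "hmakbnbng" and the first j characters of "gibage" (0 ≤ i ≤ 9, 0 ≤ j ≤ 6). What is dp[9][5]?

   ''  g  i  b  a  g  e
''  0  1  2  3  4  5  6
 h  1  1  2  3  4  5  6
 m  2  2  2  3  4  5  6
 a  3  3  3  3  3  4  5
 k  4  4  4  4  4  4  5
 b  5  5  5  4  5  5  5
 n  6  6  6  5  5  6  6
 b  7  7  7  6  6  6  7
 n  8  8  8  7  7  7  7
 g  9  8  9  8  8  7  8

7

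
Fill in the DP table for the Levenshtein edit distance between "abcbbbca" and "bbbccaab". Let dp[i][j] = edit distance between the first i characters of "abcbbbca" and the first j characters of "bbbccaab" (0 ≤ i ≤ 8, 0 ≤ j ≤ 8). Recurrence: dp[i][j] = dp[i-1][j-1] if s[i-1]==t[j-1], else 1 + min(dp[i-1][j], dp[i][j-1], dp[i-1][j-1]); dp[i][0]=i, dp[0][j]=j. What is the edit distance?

   ''  b  b  b  c  c  a  a  b
''  0  1  2  3  4  5  6  7  8
 a  1  1  2  3  4  5  5  6  7
 b  2  1  1  2  3  4  5  6  6
 c  3  2  2  2  2  3  4  5  6
 b  4  3  2  2  3  3  4  5  5
 b  5  4  3  2  3  4  4  5  5
 b  6  5  4  3  3  4  5  5  5
 c  7  6  5  4  3  3  4  5  6
 a  8  7  6  5  4  4  3  4  5

5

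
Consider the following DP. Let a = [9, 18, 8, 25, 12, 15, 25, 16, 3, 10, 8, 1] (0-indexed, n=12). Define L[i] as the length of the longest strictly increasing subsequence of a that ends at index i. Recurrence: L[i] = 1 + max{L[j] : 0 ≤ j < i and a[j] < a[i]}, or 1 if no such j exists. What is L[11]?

1

   i    0    1    2    3    4    5    6    7    8    9   10   11
a[i]    9   18    8   25   12   15   25   16    3   10    8    1
L[i]    1    2    1    3    2    3    4    4    1    2    2    1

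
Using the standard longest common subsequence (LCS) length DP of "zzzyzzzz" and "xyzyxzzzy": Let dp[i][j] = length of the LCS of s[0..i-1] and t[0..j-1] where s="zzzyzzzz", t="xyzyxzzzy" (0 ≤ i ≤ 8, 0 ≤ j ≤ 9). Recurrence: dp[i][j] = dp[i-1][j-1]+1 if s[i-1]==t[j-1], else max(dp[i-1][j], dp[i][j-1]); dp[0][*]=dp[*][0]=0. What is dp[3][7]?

3

   ''  x  y  z  y  x  z  z  z  y
''  0  0  0  0  0  0  0  0  0  0
 z  0  0  0  1  1  1  1  1  1  1
 z  0  0  0  1  1  1  2  2  2  2
 z  0  0  0  1  1  1  2  3  3  3
 y  0  0  1  1  2  2  2  3  3  4
 z  0  0  1  2  2  2  3  3  4  4
 z  0  0  1  2  2  2  3  4  4  4
 z  0  0  1  2  2  2  3  4  5  5
 z  0  0  1  2  2  2  3  4  5  5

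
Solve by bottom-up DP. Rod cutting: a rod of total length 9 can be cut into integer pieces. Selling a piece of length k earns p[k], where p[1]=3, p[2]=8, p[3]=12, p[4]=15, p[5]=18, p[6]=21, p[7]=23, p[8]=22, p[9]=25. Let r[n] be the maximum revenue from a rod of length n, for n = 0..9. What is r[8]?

   n    0    1    2    3    4    5    6    7    8    9
r[n]    0    3    8   12   16   20   24   28   32   36

32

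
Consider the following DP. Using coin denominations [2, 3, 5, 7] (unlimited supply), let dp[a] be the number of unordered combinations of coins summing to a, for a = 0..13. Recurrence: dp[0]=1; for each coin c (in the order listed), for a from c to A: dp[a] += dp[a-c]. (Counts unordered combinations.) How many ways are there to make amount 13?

7

after  coin     0     1     2     3     4     5     6     7     8     9    10    11    12    13
          2     1     0     1     0     1     0     1     0     1     0     1     0     1     0
          3     1     0     1     1     1     1     2     1     2     2     2     2     3     2
          5     1     0     1     1     1     2     2     2     3     3     4     4     5     5
          7     1     0     1     1     1     2     2     3     3     4     5     5     7     7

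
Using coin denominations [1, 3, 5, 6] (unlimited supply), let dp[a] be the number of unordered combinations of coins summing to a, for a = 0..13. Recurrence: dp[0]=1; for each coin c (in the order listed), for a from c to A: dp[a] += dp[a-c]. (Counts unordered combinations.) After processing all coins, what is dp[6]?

after  coin     0     1     2     3     4     5     6     7     8     9    10    11    12    13
          1     1     1     1     1     1     1     1     1     1     1     1     1     1     1
          3     1     1     1     2     2     2     3     3     3     4     4     4     5     5
          5     1     1     1     2     2     3     4     4     5     6     7     8     9    10
          6     1     1     1     2     2     3     5     5     6     8     9    11    14    15

5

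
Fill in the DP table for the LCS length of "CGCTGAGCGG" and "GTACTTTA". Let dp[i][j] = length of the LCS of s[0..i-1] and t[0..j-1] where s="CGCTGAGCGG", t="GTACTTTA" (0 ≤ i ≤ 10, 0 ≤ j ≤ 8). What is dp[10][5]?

   ''  G  T  A  C  T  T  T  A
''  0  0  0  0  0  0  0  0  0
 C  0  0  0  0  1  1  1  1  1
 G  0  1  1  1  1  1  1  1  1
 C  0  1  1  1  2  2  2  2  2
 T  0  1  2  2  2  3  3  3  3
 G  0  1  2  2  2  3  3  3  3
 A  0  1  2  3  3  3  3  3  4
 G  0  1  2  3  3  3  3  3  4
 C  0  1  2  3  4  4  4  4  4
 G  0  1  2  3  4  4  4  4  4
 G  0  1  2  3  4  4  4  4  4

4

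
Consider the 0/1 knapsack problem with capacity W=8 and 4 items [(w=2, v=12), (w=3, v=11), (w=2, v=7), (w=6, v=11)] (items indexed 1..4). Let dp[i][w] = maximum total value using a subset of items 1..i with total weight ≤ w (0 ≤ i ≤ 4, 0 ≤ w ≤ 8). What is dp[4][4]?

i\w   0   1   2   3   4   5   6   7   8
  0   0   0   0   0   0   0   0   0   0
  1   0   0  12  12  12  12  12  12  12
  2   0   0  12  12  12  23  23  23  23
  3   0   0  12  12  19  23  23  30  30
  4   0   0  12  12  19  23  23  30  30

19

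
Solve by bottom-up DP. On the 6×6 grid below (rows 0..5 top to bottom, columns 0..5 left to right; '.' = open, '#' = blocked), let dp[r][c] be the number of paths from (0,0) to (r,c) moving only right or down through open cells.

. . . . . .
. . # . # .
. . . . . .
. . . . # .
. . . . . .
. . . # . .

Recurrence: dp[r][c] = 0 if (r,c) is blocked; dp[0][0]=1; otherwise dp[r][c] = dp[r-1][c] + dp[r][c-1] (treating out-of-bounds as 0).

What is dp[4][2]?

12

r\c   0   1   2   3   4   5
  0   1   1   1   1   1   1
  1   1   2   0   1   0   1
  2   1   3   3   4   4   5
  3   1   4   7  11   0   5
  4   1   5  12  23  23  28
  5   1   6  18   0  23  51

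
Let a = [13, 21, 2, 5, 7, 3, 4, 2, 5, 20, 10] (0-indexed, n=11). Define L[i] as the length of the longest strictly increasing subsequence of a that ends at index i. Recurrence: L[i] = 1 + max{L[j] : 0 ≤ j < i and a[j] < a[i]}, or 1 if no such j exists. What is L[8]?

4

   i    0    1    2    3    4    5    6    7    8    9   10
a[i]   13   21    2    5    7    3    4    2    5   20   10
L[i]    1    2    1    2    3    2    3    1    4    5    5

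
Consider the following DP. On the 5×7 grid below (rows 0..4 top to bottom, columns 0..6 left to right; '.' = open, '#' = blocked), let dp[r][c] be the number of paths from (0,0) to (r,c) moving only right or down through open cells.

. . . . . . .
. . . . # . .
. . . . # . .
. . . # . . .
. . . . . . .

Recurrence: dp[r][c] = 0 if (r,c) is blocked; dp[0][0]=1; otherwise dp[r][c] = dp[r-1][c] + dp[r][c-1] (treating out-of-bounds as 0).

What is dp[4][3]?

15

r\c   0   1   2   3   4   5   6
  0   1   1   1   1   1   1   1
  1   1   2   3   4   0   1   2
  2   1   3   6  10   0   1   3
  3   1   4  10   0   0   1   4
  4   1   5  15  15  15  16  20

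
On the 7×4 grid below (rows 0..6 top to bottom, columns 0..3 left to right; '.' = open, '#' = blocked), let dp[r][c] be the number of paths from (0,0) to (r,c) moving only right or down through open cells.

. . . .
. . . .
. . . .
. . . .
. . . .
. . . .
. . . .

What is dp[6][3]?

r\c   0   1   2   3
  0   1   1   1   1
  1   1   2   3   4
  2   1   3   6  10
  3   1   4  10  20
  4   1   5  15  35
  5   1   6  21  56
  6   1   7  28  84

84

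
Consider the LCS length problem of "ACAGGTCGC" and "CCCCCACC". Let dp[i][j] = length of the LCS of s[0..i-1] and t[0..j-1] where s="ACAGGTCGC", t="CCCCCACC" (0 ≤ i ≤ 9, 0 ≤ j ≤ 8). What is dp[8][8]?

   ''  C  C  C  C  C  A  C  C
''  0  0  0  0  0  0  0  0  0
 A  0  0  0  0  0  0  1  1  1
 C  0  1  1  1  1  1  1  2  2
 A  0  1  1  1  1  1  2  2  2
 G  0  1  1  1  1  1  2  2  2
 G  0  1  1  1  1  1  2  2  2
 T  0  1  1  1  1  1  2  2  2
 C  0  1  2  2  2  2  2  3  3
 G  0  1  2  2  2  2  2  3  3
 C  0  1  2  3  3  3  3  3  4

3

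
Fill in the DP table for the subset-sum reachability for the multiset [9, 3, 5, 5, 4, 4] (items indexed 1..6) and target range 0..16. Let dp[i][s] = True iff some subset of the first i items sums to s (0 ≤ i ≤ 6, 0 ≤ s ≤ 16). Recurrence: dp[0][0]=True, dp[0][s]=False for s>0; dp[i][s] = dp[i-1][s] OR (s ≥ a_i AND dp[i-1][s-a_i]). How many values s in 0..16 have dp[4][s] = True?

9

i\s   0   1   2   3   4   5   6   7   8   9  10  11  12  13  14  15  16
  0   T   F   F   F   F   F   F   F   F   F   F   F   F   F   F   F   F
  1   T   F   F   F   F   F   F   F   F   T   F   F   F   F   F   F   F
  2   T   F   F   T   F   F   F   F   F   T   F   F   T   F   F   F   F
  3   T   F   F   T   F   T   F   F   T   T   F   F   T   F   T   F   F
  4   T   F   F   T   F   T   F   F   T   T   T   F   T   T   T   F   F
  5   T   F   F   T   T   T   F   T   T   T   T   F   T   T   T   F   T
  6   T   F   F   T   T   T   F   T   T   T   T   T   T   T   T   F   T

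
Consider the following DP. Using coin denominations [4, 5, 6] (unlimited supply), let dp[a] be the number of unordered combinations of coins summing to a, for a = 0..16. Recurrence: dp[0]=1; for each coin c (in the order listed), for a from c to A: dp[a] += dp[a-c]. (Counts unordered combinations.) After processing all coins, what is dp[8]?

after  coin     0     1     2     3     4     5     6     7     8     9    10    11    12    13    14    15    16
          4     1     0     0     0     1     0     0     0     1     0     0     0     1     0     0     0     1
          5     1     0     0     0     1     1     0     0     1     1     1     0     1     1     1     1     1
          6     1     0     0     0     1     1     1     0     1     1     2     1     2     1     2     2     3

1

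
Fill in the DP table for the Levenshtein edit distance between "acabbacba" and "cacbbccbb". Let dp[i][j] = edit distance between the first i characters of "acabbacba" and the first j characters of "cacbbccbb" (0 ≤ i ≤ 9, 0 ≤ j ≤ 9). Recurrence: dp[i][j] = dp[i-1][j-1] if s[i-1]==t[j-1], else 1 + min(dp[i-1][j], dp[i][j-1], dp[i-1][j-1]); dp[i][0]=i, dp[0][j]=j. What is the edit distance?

4

   ''  c  a  c  b  b  c  c  b  b
''  0  1  2  3  4  5  6  7  8  9
 a  1  1  1  2  3  4  5  6  7  8
 c  2  1  2  1  2  3  4  5  6  7
 a  3  2  1  2  2  3  4  5  6  7
 b  4  3  2  2  2  2  3  4  5  6
 b  5  4  3  3  2  2  3  4  4  5
 a  6  5  4  4  3  3  3  4  5  5
 c  7  6  5  4  4  4  3  3  4  5
 b  8  7  6  5  4  4  4  4  3  4
 a  9  8  7  6  5  5  5  5  4  4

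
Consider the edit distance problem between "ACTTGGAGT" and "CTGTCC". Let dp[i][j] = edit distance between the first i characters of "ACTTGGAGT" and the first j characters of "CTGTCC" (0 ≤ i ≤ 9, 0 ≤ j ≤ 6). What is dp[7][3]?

   ''  C  T  G  T  C  C
''  0  1  2  3  4  5  6
 A  1  1  2  3  4  5  6
 C  2  1  2  3  4  4  5
 T  3  2  1  2  3  4  5
 T  4  3  2  2  2  3  4
 G  5  4  3  2  3  3  4
 G  6  5  4  3  3  4  4
 A  7  6  5  4  4  4  5
 G  8  7  6  5  5  5  5
 T  9  8  7  6  5  6  6

4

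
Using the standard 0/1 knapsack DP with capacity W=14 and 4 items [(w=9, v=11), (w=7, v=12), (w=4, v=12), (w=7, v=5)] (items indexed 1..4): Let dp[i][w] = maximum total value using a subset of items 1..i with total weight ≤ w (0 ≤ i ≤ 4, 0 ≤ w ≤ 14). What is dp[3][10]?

i\w   0   1   2   3   4   5   6   7   8   9  10  11  12  13  14
  0   0   0   0   0   0   0   0   0   0   0   0   0   0   0   0
  1   0   0   0   0   0   0   0   0   0  11  11  11  11  11  11
  2   0   0   0   0   0   0   0  12  12  12  12  12  12  12  12
  3   0   0   0   0  12  12  12  12  12  12  12  24  24  24  24
  4   0   0   0   0  12  12  12  12  12  12  12  24  24  24  24

12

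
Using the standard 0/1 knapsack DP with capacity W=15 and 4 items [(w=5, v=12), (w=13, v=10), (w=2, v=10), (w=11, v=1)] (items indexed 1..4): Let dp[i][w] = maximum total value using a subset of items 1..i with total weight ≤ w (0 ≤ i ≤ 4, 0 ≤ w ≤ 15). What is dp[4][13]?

i\w   0   1   2   3   4   5   6   7   8   9  10  11  12  13  14  15
  0   0   0   0   0   0   0   0   0   0   0   0   0   0   0   0   0
  1   0   0   0   0   0  12  12  12  12  12  12  12  12  12  12  12
  2   0   0   0   0   0  12  12  12  12  12  12  12  12  12  12  12
  3   0   0  10  10  10  12  12  22  22  22  22  22  22  22  22  22
  4   0   0  10  10  10  12  12  22  22  22  22  22  22  22  22  22

22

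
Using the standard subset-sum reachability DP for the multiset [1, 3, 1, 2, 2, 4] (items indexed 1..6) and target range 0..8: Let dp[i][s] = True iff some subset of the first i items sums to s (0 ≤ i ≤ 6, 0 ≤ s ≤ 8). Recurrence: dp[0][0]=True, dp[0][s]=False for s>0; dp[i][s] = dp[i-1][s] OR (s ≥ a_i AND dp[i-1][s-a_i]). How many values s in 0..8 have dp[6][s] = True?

9

i\s   0   1   2   3   4   5   6   7   8
  0   T   F   F   F   F   F   F   F   F
  1   T   T   F   F   F   F   F   F   F
  2   T   T   F   T   T   F   F   F   F
  3   T   T   T   T   T   T   F   F   F
  4   T   T   T   T   T   T   T   T   F
  5   T   T   T   T   T   T   T   T   T
  6   T   T   T   T   T   T   T   T   T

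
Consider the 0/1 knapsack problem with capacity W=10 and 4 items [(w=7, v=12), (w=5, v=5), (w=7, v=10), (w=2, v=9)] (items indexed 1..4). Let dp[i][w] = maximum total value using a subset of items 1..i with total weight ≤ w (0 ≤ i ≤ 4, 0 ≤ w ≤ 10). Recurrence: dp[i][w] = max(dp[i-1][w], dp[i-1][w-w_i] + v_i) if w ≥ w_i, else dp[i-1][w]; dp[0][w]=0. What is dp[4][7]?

i\w   0   1   2   3   4   5   6   7   8   9  10
  0   0   0   0   0   0   0   0   0   0   0   0
  1   0   0   0   0   0   0   0  12  12  12  12
  2   0   0   0   0   0   5   5  12  12  12  12
  3   0   0   0   0   0   5   5  12  12  12  12
  4   0   0   9   9   9   9   9  14  14  21  21

14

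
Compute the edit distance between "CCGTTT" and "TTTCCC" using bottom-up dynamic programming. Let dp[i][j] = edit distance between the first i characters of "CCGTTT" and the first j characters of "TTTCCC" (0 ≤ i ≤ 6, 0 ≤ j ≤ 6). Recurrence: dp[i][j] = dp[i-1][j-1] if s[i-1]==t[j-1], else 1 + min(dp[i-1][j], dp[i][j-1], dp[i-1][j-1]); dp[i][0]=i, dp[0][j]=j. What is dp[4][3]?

   ''  T  T  T  C  C  C
''  0  1  2  3  4  5  6
 C  1  1  2  3  3  4  5
 C  2  2  2  3  3  3  4
 G  3  3  3  3  4  4  4
 T  4  3  3  3  4  5  5
 T  5  4  3  3  4  5  6
 T  6  5  4  3  4  5  6

3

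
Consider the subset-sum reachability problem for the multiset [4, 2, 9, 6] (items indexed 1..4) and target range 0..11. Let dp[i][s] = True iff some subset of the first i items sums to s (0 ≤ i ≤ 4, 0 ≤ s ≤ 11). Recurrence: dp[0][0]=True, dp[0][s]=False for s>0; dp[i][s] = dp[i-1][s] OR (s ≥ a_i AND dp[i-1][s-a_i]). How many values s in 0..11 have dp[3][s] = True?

6

i\s   0   1   2   3   4   5   6   7   8   9  10  11
  0   T   F   F   F   F   F   F   F   F   F   F   F
  1   T   F   F   F   T   F   F   F   F   F   F   F
  2   T   F   T   F   T   F   T   F   F   F   F   F
  3   T   F   T   F   T   F   T   F   F   T   F   T
  4   T   F   T   F   T   F   T   F   T   T   T   T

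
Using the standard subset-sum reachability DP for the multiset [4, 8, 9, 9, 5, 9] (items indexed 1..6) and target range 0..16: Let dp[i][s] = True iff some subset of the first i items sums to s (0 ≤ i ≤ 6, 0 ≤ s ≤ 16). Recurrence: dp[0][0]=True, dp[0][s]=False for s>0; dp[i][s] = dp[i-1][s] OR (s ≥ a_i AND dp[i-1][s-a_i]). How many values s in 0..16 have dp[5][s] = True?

i\s   0   1   2   3   4   5   6   7   8   9  10  11  12  13  14  15  16
  0   T   F   F   F   F   F   F   F   F   F   F   F   F   F   F   F   F
  1   T   F   F   F   T   F   F   F   F   F   F   F   F   F   F   F   F
  2   T   F   F   F   T   F   F   F   T   F   F   F   T   F   F   F   F
  3   T   F   F   F   T   F   F   F   T   T   F   F   T   T   F   F   F
  4   T   F   F   F   T   F   F   F   T   T   F   F   T   T   F   F   F
  5   T   F   F   F   T   T   F   F   T   T   F   F   T   T   T   F   F
  6   T   F   F   F   T   T   F   F   T   T   F   F   T   T   T   F   F

8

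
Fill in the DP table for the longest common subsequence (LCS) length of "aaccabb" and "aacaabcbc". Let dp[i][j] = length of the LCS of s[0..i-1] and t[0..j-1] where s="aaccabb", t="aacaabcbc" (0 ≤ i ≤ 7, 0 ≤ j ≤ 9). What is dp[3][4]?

   ''  a  a  c  a  a  b  c  b  c
''  0  0  0  0  0  0  0  0  0  0
 a  0  1  1  1  1  1  1  1  1  1
 a  0  1  2  2  2  2  2  2  2  2
 c  0  1  2  3  3  3  3  3  3  3
 c  0  1  2  3  3  3  3  4  4  4
 a  0  1  2  3  4  4  4  4  4  4
 b  0  1  2  3  4  4  5  5  5  5
 b  0  1  2  3  4  4  5  5  6  6

3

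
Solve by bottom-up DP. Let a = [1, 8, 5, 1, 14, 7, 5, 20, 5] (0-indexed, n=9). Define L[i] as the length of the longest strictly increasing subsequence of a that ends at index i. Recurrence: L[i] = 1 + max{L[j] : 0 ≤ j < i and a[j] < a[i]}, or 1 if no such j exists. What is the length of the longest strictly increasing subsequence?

   i    0    1    2    3    4    5    6    7    8
a[i]    1    8    5    1   14    7    5   20    5
L[i]    1    2    2    1    3    3    2    4    2

4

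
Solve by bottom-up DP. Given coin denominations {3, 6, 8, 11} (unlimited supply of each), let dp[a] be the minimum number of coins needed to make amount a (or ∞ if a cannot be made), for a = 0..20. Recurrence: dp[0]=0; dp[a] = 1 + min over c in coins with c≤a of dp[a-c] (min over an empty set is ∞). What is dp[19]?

2

 a  0  1  2  3  4  5  6  7  8  9 10 11 12 13 14 15 16 17 18 19 20
dp  0  -  -  1  -  -  1  -  1  2  -  1  2  -  2  3  2  2  3  2  3
(- denotes ∞ / unreachable)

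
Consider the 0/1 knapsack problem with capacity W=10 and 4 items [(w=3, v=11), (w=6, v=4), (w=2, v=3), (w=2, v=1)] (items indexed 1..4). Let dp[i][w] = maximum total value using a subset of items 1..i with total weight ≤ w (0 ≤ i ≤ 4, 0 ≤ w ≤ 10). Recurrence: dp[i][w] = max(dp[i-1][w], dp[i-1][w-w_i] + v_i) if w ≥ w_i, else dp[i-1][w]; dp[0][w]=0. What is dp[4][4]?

11

i\w   0   1   2   3   4   5   6   7   8   9  10
  0   0   0   0   0   0   0   0   0   0   0   0
  1   0   0   0  11  11  11  11  11  11  11  11
  2   0   0   0  11  11  11  11  11  11  15  15
  3   0   0   3  11  11  14  14  14  14  15  15
  4   0   0   3  11  11  14  14  15  15  15  15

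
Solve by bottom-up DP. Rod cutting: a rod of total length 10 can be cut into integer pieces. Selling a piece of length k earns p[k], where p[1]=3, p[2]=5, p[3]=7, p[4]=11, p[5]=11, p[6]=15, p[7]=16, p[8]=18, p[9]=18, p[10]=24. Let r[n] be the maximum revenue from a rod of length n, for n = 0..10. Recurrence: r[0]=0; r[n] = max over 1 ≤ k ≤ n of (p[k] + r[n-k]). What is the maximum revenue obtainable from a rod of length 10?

30

   n    0    1    2    3    4    5    6    7    8    9   10
r[n]    0    3    6    9   12   15   18   21   24   27   30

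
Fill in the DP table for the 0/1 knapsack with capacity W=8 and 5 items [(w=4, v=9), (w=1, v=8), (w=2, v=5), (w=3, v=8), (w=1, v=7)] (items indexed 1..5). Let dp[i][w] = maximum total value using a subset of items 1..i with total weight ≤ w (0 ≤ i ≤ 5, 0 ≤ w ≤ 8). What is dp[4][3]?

i\w   0   1   2   3   4   5   6   7   8
  0   0   0   0   0   0   0   0   0   0
  1   0   0   0   0   9   9   9   9   9
  2   0   8   8   8   9  17  17  17  17
  3   0   8   8  13  13  17  17  22  22
  4   0   8   8  13  16  17  21  22  25
  5   0   8  15  15  20  23  24  28  29

13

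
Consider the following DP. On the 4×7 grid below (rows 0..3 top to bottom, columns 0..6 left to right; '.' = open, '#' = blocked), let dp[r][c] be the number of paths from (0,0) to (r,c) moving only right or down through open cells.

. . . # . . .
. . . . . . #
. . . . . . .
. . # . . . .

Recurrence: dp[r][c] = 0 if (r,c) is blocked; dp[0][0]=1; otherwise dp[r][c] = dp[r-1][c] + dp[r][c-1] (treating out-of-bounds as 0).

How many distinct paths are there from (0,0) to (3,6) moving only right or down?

r\c   0   1   2   3   4   5   6
  0   1   1   1   0   0   0   0
  1   1   2   3   3   3   3   0
  2   1   3   6   9  12  15  15
  3   1   4   0   9  21  36  51

51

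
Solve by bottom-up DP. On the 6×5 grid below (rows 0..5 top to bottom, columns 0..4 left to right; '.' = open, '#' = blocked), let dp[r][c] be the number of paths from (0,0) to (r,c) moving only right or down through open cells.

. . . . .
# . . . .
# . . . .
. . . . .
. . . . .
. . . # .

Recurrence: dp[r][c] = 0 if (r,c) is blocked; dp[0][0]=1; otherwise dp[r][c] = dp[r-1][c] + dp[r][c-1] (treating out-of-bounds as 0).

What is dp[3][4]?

r\c   0   1   2   3   4
  0   1   1   1   1   1
  1   0   1   2   3   4
  2   0   1   3   6  10
  3   0   1   4  10  20
  4   0   1   5  15  35
  5   0   1   6   0  35

20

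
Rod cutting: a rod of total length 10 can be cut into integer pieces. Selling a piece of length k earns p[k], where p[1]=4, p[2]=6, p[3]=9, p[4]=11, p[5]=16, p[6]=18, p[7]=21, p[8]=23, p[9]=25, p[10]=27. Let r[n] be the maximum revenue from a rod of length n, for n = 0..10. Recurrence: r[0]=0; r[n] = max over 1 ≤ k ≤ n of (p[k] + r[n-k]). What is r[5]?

   n    0    1    2    3    4    5    6    7    8    9   10
r[n]    0    4    8   12   16   20   24   28   32   36   40

20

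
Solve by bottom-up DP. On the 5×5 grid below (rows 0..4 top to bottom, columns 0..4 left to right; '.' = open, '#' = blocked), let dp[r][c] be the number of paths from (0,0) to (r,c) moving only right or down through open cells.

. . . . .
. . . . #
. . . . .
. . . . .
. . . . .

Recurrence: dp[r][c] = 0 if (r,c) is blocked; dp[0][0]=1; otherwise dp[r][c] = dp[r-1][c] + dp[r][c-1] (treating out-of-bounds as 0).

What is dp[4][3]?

35

r\c   0   1   2   3   4
  0   1   1   1   1   1
  1   1   2   3   4   0
  2   1   3   6  10  10
  3   1   4  10  20  30
  4   1   5  15  35  65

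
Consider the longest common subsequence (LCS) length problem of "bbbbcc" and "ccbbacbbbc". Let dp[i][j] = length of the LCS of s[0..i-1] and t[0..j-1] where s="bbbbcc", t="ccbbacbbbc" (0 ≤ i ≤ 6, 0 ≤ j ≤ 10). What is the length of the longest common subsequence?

   ''  c  c  b  b  a  c  b  b  b  c
''  0  0  0  0  0  0  0  0  0  0  0
 b  0  0  0  1  1  1  1  1  1  1  1
 b  0  0  0  1  2  2  2  2  2  2  2
 b  0  0  0  1  2  2  2  3  3  3  3
 b  0  0  0  1  2  2  2  3  4  4  4
 c  0  1  1  1  2  2  3  3  4  4  5
 c  0  1  2  2  2  2  3  3  4  4  5

5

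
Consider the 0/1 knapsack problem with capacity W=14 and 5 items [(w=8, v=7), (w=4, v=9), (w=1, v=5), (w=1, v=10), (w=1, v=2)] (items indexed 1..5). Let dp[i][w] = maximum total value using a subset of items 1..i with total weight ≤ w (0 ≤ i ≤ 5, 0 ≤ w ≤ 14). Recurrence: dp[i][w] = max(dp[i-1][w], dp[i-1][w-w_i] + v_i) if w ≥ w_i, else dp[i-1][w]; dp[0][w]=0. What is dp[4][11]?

24

i\w   0   1   2   3   4   5   6   7   8   9  10  11  12  13  14
  0   0   0   0   0   0   0   0   0   0   0   0   0   0   0   0
  1   0   0   0   0   0   0   0   0   7   7   7   7   7   7   7
  2   0   0   0   0   9   9   9   9   9   9   9   9  16  16  16
  3   0   5   5   5   9  14  14  14  14  14  14  14  16  21  21
  4   0  10  15  15  15  19  24  24  24  24  24  24  24  26  31
  5   0  10  15  17  17  19  24  26  26  26  26  26  26  26  31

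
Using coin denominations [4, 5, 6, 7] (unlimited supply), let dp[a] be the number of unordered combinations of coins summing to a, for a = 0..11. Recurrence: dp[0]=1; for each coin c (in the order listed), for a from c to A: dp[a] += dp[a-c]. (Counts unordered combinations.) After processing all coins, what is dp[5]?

after  coin     0     1     2     3     4     5     6     7     8     9    10    11
          4     1     0     0     0     1     0     0     0     1     0     0     0
          5     1     0     0     0     1     1     0     0     1     1     1     0
          6     1     0     0     0     1     1     1     0     1     1     2     1
          7     1     0     0     0     1     1     1     1     1     1     2     2

1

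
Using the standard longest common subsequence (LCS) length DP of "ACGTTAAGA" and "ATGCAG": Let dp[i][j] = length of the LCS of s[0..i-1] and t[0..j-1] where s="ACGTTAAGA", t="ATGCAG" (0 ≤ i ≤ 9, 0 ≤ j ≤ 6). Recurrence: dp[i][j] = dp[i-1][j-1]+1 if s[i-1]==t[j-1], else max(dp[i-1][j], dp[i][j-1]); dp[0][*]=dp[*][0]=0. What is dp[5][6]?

3

   ''  A  T  G  C  A  G
''  0  0  0  0  0  0  0
 A  0  1  1  1  1  1  1
 C  0  1  1  1  2  2  2
 G  0  1  1  2  2  2  3
 T  0  1  2  2  2  2  3
 T  0  1  2  2  2  2  3
 A  0  1  2  2  2  3  3
 A  0  1  2  2  2  3  3
 G  0  1  2  3  3  3  4
 A  0  1  2  3  3  4  4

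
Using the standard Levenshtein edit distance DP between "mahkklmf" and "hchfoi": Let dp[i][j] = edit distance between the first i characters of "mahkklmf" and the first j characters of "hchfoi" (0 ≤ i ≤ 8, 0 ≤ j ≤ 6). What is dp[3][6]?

5

   ''  h  c  h  f  o  i
''  0  1  2  3  4  5  6
 m  1  1  2  3  4  5  6
 a  2  2  2  3  4  5  6
 h  3  2  3  2  3  4  5
 k  4  3  3  3  3  4  5
 k  5  4  4  4  4  4  5
 l  6  5  5  5  5  5  5
 m  7  6  6  6  6  6  6
 f  8  7  7  7  6  7  7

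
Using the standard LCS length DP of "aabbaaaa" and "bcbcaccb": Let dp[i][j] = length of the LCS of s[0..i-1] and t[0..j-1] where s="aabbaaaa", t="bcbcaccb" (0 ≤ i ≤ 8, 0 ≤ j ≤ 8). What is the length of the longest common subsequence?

3

   ''  b  c  b  c  a  c  c  b
''  0  0  0  0  0  0  0  0  0
 a  0  0  0  0  0  1  1  1  1
 a  0  0  0  0  0  1  1  1  1
 b  0  1  1  1  1  1  1  1  2
 b  0  1  1  2  2  2  2  2  2
 a  0  1  1  2  2  3  3  3  3
 a  0  1  1  2  2  3  3  3  3
 a  0  1  1  2  2  3  3  3  3
 a  0  1  1  2  2  3  3  3  3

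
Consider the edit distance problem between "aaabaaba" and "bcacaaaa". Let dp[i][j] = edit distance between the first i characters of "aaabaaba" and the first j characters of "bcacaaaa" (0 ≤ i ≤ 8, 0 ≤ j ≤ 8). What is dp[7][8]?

5

   ''  b  c  a  c  a  a  a  a
''  0  1  2  3  4  5  6  7  8
 a  1  1  2  2  3  4  5  6  7
 a  2  2  2  2  3  3  4  5  6
 a  3  3  3  2  3  3  3  4  5
 b  4  3  4  3  3  4  4  4  5
 a  5  4  4  4  4  3  4  4  4
 a  6  5  5  4  5  4  3  4  4
 b  7  6  6  5  5  5  4  4  5
 a  8  7  7  6  6  5  5  4  4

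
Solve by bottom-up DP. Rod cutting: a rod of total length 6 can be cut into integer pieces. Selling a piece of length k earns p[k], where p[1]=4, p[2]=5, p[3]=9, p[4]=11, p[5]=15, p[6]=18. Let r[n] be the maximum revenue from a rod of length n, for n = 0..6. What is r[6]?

24

   n    0    1    2    3    4    5    6
r[n]    0    4    8   12   16   20   24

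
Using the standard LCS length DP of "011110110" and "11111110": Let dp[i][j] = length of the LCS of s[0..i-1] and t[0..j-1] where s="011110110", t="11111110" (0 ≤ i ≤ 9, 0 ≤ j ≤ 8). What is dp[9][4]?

   ''  1  1  1  1  1  1  1  0
''  0  0  0  0  0  0  0  0  0
 0  0  0  0  0  0  0  0  0  1
 1  0  1  1  1  1  1  1  1  1
 1  0  1  2  2  2  2  2  2  2
 1  0  1  2  3  3  3  3  3  3
 1  0  1  2  3  4  4  4  4  4
 0  0  1  2  3  4  4  4  4  5
 1  0  1  2  3  4  5  5  5  5
 1  0  1  2  3  4  5  6  6  6
 0  0  1  2  3  4  5  6  6  7

4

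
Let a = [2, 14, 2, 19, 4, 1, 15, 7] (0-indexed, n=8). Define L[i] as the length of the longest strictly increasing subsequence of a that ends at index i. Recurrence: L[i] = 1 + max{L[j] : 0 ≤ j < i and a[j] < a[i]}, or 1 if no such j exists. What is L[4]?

2

   i    0    1    2    3    4    5    6    7
a[i]    2   14    2   19    4    1   15    7
L[i]    1    2    1    3    2    1    3    3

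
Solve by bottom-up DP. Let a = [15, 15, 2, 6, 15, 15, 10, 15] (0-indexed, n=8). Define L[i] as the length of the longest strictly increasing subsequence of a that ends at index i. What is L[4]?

   i    0    1    2    3    4    5    6    7
a[i]   15   15    2    6   15   15   10   15
L[i]    1    1    1    2    3    3    3    4

3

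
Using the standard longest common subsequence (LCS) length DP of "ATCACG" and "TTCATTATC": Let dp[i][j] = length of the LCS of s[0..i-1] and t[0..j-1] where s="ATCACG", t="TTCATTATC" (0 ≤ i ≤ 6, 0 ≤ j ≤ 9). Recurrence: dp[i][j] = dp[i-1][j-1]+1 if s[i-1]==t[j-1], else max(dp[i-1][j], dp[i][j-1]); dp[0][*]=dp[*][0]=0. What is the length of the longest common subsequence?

4

   ''  T  T  C  A  T  T  A  T  C
''  0  0  0  0  0  0  0  0  0  0
 A  0  0  0  0  1  1  1  1  1  1
 T  0  1  1  1  1  2  2  2  2  2
 C  0  1  1  2  2  2  2  2  2  3
 A  0  1  1  2  3  3  3  3  3  3
 C  0  1  1  2  3  3  3  3  3  4
 G  0  1  1  2  3  3  3  3  3  4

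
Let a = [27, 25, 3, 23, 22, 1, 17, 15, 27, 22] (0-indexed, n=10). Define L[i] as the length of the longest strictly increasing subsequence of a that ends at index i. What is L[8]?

3

   i    0    1    2    3    4    5    6    7    8    9
a[i]   27   25    3   23   22    1   17   15   27   22
L[i]    1    1    1    2    2    1    2    2    3    3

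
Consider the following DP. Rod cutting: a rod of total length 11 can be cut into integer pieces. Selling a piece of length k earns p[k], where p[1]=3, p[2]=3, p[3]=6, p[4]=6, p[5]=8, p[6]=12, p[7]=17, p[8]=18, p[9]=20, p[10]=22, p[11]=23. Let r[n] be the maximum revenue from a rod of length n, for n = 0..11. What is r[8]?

24

   n    0    1    2    3    4    5    6    7    8    9   10   11
r[n]    0    3    6    9   12   15   18   21   24   27   30   33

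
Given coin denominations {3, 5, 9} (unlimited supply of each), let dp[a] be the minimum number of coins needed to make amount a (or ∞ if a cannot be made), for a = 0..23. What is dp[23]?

3

 a  0  1  2  3  4  5  6  7  8  9 10 11 12 13 14 15 16 17 18 19 20 21 22 23
dp  0  -  -  1  -  1  2  -  2  1  2  3  2  3  2  3  4  3  2  3  4  3  4  3
(- denotes ∞ / unreachable)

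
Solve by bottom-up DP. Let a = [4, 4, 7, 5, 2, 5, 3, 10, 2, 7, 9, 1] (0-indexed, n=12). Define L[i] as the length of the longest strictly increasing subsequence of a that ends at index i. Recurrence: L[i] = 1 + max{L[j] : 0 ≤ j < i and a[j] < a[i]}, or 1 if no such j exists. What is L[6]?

   i    0    1    2    3    4    5    6    7    8    9   10   11
a[i]    4    4    7    5    2    5    3   10    2    7    9    1
L[i]    1    1    2    2    1    2    2    3    1    3    4    1

2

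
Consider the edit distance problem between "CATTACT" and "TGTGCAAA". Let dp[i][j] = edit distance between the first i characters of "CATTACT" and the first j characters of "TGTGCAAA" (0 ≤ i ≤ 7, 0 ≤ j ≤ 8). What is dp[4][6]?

5

   ''  T  G  T  G  C  A  A  A
''  0  1  2  3  4  5  6  7  8
 C  1  1  2  3  4  4  5  6  7
 A  2  2  2  3  4  5  4  5  6
 T  3  2  3  2  3  4  5  5  6
 T  4  3  3  3  3  4  5  6  6
 A  5  4  4  4  4  4  4  5  6
 C  6  5  5  5  5  4  5  5  6
 T  7  6  6  5  6  5  5  6  6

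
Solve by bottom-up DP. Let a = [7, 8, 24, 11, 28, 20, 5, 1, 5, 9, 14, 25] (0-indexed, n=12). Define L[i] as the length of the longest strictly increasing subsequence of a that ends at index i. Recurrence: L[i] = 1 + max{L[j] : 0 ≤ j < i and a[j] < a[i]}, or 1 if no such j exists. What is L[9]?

   i    0    1    2    3    4    5    6    7    8    9   10   11
a[i]    7    8   24   11   28   20    5    1    5    9   14   25
L[i]    1    2    3    3    4    4    1    1    2    3    4    5

3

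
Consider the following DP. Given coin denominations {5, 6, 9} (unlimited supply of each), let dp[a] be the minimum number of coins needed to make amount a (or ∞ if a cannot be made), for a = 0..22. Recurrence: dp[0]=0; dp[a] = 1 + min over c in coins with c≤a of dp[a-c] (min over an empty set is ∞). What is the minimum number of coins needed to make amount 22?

4

 a  0  1  2  3  4  5  6  7  8  9 10 11 12 13 14 15 16 17 18 19 20 21 22
dp  0  -  -  -  -  1  1  -  -  1  2  2  2  -  2  2  3  3  2  3  3  3  4
(- denotes ∞ / unreachable)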